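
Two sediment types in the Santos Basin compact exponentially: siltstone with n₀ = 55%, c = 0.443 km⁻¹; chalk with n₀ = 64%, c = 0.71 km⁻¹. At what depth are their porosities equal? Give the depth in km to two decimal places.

Set n₀ₐ e^(−cₐz) = n₀ᵦ e^(−cᵦz) ⇒ ln(n₀ₐ/n₀ᵦ) = (cₐ − cᵦ)·z
z = ln(0.55/0.64) / (0.443 − 0.71) = -0.1515 / -0.267 = 0.568 km

0.57 km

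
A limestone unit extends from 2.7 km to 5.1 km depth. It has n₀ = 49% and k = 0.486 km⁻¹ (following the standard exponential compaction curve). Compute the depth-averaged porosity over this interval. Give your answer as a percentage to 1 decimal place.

7.8%

⟨n⟩ = (1/(Z₂−Z₁)) ∫ n₀ e^(−kZ) dZ = n₀·(e^(−k·Z₁) − e^(−k·Z₂)) / (k·(Z₂−Z₁))
e^(−0.486×2.7) = 0.2692; e^(−0.486×5.1) = 0.0839
⟨n⟩ = 0.49 × (0.2692 − 0.0839) / (0.486 × 2.4) = 0.49 × 0.1589 = 0.0779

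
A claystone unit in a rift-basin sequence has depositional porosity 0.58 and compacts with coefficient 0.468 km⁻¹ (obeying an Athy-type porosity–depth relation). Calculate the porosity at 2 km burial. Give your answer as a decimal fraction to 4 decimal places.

0.2275

phi = phi₀·exp(−k·d) = 0.58 × exp(−0.468 × 2) = 0.58 × exp(−0.936)
  = 0.58 × 0.3922 = 0.2275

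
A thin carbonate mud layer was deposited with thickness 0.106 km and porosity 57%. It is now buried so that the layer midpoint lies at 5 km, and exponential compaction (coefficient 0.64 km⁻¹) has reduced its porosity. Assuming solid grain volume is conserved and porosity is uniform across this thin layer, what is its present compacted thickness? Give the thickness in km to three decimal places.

Porosity at 5 km: phi = 0.57·exp(−0.64×5) = 0.0232
Solid-volume conservation: h(1−phi) = h₀(1−phi₀) ⇒ h = h₀·(1−phi₀)/(1−phi)
h = 0.106 × (1 − 0.57)/(1 − 0.0232) = 0.106 × 0.4402 = 0.0467 km

0.047 km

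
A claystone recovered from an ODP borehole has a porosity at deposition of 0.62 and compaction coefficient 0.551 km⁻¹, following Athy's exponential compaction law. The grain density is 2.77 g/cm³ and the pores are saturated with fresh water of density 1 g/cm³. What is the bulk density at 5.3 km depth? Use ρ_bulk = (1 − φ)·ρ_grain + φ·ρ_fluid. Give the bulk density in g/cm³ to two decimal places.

2.71 g/cm³

Porosity at depth: φ = 0.62·exp(−0.551×5.3) = 0.62×0.0539 = 0.0334
Bulk density: ρ_b = (1−φ)ρ_g + φ·ρ_f = 0.9666×2.77 + 0.0334×1
       = 2.677 + 0.033 = 2.711 g/cm³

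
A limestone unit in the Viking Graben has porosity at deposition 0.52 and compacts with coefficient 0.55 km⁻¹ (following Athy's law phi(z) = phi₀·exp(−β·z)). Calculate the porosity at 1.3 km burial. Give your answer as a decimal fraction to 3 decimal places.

phi = phi₀·exp(−β·z) = 0.52 × exp(−0.55 × 1.3) = 0.52 × exp(−0.715)
  = 0.52 × 0.4892 = 0.2544

0.254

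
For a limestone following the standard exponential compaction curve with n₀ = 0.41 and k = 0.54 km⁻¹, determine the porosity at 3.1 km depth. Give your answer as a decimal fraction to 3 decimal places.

0.077

n = n₀·exp(−k·z) = 0.41 × exp(−0.54 × 3.1) = 0.41 × exp(−1.674)
  = 0.41 × 0.1875 = 0.0769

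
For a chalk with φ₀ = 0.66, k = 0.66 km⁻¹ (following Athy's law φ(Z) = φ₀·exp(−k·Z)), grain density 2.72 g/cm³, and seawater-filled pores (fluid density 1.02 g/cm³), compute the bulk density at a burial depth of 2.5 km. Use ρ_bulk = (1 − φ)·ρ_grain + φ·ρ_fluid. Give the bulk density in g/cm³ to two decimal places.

2.50 g/cm³

Porosity at depth: φ = 0.66·exp(−0.66×2.5) = 0.66×0.1920 = 0.1268
Bulk density: ρ_b = (1−φ)ρ_g + φ·ρ_f = 0.8732×2.72 + 0.1268×1.02
       = 2.375 + 0.129 = 2.505 g/cm³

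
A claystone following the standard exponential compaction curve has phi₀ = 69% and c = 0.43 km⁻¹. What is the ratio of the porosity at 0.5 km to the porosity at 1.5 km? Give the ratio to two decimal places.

phi(d₁)/phi(d₂) = e^(−c·d₁)/e^(−c·d₂) = e^{c(d₂−d₁)}
= exp(0.43 × 1) = exp(0.43) = 1.5373

1.54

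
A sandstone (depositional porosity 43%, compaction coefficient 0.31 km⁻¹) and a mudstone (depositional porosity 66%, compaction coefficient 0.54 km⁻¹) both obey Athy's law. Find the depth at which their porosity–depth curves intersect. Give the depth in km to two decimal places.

1.86 km

Set φ₀ₐ e^(−βₐd) = φ₀ᵦ e^(−βᵦd) ⇒ ln(φ₀ₐ/φ₀ᵦ) = (βₐ − βᵦ)·d
d = ln(0.43/0.66) / (0.31 − 0.54) = -0.4285 / -0.23 = 1.863 km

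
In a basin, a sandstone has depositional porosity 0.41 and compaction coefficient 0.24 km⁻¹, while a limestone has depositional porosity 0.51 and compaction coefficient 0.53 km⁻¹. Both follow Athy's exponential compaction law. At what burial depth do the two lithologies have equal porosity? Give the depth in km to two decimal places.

0.75 km

Set phi₀ₐ e^(−βₐZ) = phi₀ᵦ e^(−βᵦZ) ⇒ ln(phi₀ₐ/phi₀ᵦ) = (βₐ − βᵦ)·Z
Z = ln(0.41/0.51) / (0.24 − 0.53) = -0.2183 / -0.29 = 0.753 km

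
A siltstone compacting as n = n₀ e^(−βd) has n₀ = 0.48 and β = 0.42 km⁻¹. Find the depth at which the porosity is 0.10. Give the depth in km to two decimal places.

Invert Athy's law: d = ln(n₀/n) / β
d = ln(0.48/0.1) / 0.42 = ln(4.8) / 0.42 = 1.5686 / 0.42 = 3.735 km

3.73 km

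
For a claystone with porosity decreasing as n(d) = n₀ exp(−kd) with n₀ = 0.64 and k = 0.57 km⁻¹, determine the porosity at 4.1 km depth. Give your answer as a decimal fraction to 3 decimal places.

0.062

n = n₀·exp(−k·d) = 0.64 × exp(−0.57 × 4.1) = 0.64 × exp(−2.337)
  = 0.64 × 0.0966 = 0.0618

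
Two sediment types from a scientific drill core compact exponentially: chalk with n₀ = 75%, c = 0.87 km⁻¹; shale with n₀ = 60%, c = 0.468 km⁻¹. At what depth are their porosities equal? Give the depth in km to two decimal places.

Set n₀ₐ e^(−cₐd) = n₀ᵦ e^(−cᵦd) ⇒ ln(n₀ₐ/n₀ᵦ) = (cₐ − cᵦ)·d
d = ln(0.75/0.6) / (0.87 − 0.468) = 0.2231 / 0.402 = 0.555 km

0.56 km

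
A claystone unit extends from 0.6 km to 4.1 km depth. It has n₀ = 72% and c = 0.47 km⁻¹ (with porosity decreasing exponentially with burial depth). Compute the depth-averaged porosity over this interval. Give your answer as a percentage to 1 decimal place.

⟨n⟩ = (1/(d₂−d₁)) ∫ n₀ e^(−cd) dd = n₀·(e^(−c·d₁) − e^(−c·d₂)) / (c·(d₂−d₁))
e^(−0.47×0.6) = 0.7543; e^(−0.47×4.1) = 0.1456
⟨n⟩ = 0.72 × (0.7543 − 0.1456) / (0.47 × 3.5) = 0.72 × 0.3700 = 0.2664

26.6%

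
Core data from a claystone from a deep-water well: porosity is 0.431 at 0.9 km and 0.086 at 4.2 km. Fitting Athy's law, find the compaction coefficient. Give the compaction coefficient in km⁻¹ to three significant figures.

Athy: n(Z) = n₀ e^(−βZ) ⇒ n₁/n₂ = e^{β(Z₂−Z₁)} ⇒ β = ln(n₁/n₂)/(Z₂−Z₁)
β = ln(0.431/0.086) / (4.2 − 0.9) = ln(5.012) / 3.3 = 1.6118 / 3.3 = 0.4884 km⁻¹

0.488 km⁻¹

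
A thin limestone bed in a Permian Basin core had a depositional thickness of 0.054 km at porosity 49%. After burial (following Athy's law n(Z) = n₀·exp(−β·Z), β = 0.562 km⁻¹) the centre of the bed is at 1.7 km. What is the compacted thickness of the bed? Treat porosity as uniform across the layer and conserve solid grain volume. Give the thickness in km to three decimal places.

Porosity at 1.7 km: n = 0.49·exp(−0.562×1.7) = 0.1885
Solid-volume conservation: h(1−n) = h₀(1−n₀) ⇒ h = h₀·(1−n₀)/(1−n)
h = 0.054 × (1 − 0.49)/(1 − 0.1885) = 0.054 × 0.6285 = 0.0339 km

0.034 km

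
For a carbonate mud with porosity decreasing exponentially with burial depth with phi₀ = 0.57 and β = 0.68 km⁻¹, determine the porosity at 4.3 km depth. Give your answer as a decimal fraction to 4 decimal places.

phi = phi₀·exp(−β·z) = 0.57 × exp(−0.68 × 4.3) = 0.57 × exp(−2.924)
  = 0.57 × 0.0537 = 0.0306

0.0306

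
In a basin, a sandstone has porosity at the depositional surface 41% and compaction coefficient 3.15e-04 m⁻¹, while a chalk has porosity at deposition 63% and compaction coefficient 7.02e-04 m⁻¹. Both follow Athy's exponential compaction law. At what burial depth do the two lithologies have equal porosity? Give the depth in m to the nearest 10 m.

Working in km (1 km = 1000 m; c in km⁻¹ = c in m⁻¹ × 1000):
Set φ₀ₐ e^(−cₐz) = φ₀ᵦ e^(−cᵦz) ⇒ ln(φ₀ₐ/φ₀ᵦ) = (cₐ − cᵦ)·z
z = ln(0.41/0.63) / (0.315 − 0.702) = -0.4296 / -0.387 = 1.110 km

1110 m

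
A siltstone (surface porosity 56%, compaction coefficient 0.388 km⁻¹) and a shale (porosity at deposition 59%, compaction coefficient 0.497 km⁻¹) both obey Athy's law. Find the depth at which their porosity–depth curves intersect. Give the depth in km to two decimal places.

Set φ₀ₐ e^(−kₐZ) = φ₀ᵦ e^(−kᵦZ) ⇒ ln(φ₀ₐ/φ₀ᵦ) = (kₐ − kᵦ)·Z
Z = ln(0.56/0.59) / (0.388 − 0.497) = -0.0522 / -0.109 = 0.479 km

0.48 km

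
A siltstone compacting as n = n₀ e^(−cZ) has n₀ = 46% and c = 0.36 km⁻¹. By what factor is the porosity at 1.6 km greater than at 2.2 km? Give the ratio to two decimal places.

n(Z₁)/n(Z₂) = e^(−c·Z₁)/e^(−c·Z₂) = e^{c(Z₂−Z₁)}
= exp(0.36 × 0.6) = exp(0.216) = 1.2411

1.24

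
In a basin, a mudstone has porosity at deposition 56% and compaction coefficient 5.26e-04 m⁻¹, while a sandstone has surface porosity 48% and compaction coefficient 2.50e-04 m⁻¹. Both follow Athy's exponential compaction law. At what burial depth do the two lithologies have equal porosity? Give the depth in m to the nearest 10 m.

Working in km (1 km = 1000 m; β in km⁻¹ = β in m⁻¹ × 1000):
Set phi₀ₐ e^(−βₐd) = phi₀ᵦ e^(−βᵦd) ⇒ ln(phi₀ₐ/phi₀ᵦ) = (βₐ − βᵦ)·d
d = ln(0.56/0.48) / (0.526 − 0.25) = 0.1542 / 0.276 = 0.559 km

560 m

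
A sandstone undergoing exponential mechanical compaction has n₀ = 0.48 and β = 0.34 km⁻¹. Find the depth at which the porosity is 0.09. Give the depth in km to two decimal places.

Invert Athy's law: z = ln(n₀/n) / β
z = ln(0.48/0.09) / 0.34 = ln(5.333) / 0.34 = 1.6740 / 0.34 = 4.923 km

4.92 km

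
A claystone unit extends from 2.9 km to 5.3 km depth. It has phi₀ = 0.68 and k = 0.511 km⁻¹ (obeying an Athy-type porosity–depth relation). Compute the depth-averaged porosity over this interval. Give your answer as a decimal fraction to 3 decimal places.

⟨phi⟩ = (1/(z₂−z₁)) ∫ phi₀ e^(−kz) dz = phi₀·(e^(−k·z₁) − e^(−k·z₂)) / (k·(z₂−z₁))
e^(−0.511×2.9) = 0.2272; e^(−0.511×5.3) = 0.0667
⟨phi⟩ = 0.68 × (0.2272 − 0.0667) / (0.511 × 2.4) = 0.68 × 0.1309 = 0.0890

0.089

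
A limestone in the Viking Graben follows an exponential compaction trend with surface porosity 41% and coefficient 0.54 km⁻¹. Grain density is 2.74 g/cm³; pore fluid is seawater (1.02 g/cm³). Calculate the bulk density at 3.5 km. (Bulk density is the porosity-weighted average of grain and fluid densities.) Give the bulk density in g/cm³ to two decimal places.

Porosity at depth: φ = 0.41·exp(−0.54×3.5) = 0.41×0.1511 = 0.0619
Bulk density: ρ_b = (1−φ)ρ_g + φ·ρ_f = 0.9381×2.74 + 0.0619×1.02
       = 2.570 + 0.063 = 2.633 g/cm³

2.63 g/cm³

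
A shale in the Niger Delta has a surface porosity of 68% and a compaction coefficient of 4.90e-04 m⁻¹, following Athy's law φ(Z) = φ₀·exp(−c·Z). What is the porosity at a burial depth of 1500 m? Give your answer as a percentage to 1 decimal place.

Working in km (1 km = 1000 m; c in km⁻¹ = c in m⁻¹ × 1000):
φ = φ₀·exp(−c·Z) = 0.68 × exp(−0.49 × 1.5) = 0.68 × exp(−0.735)
  = 0.68 × 0.4795 = 0.3261

32.6%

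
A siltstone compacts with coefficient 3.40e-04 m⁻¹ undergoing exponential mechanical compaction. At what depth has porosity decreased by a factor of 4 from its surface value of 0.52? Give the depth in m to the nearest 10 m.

4080 m

Working in km (1 km = 1000 m; c in km⁻¹ = c in m⁻¹ × 1000):
phi/phi₀ = 1/4 ⇒ exp(−c·Z) = 1/4 ⇒ Z = ln(4) / c
Z = 1.3863 / 0.34 = 4.077 km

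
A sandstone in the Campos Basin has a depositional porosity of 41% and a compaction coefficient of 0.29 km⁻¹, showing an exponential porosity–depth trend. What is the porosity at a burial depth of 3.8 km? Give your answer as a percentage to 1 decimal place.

13.6%

phi = phi₀·exp(−k·z) = 0.41 × exp(−0.29 × 3.8) = 0.41 × exp(−1.102)
  = 0.41 × 0.3322 = 0.1362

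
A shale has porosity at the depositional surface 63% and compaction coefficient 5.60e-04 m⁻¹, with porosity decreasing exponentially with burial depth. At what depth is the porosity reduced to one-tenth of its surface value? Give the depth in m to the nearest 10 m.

4110 m

Working in km (1 km = 1000 m; c in km⁻¹ = c in m⁻¹ × 1000):
phi/phi₀ = 1/10 ⇒ exp(−c·Z) = 1/10 ⇒ Z = ln(10) / c
Z = 2.3026 / 0.56 = 4.112 km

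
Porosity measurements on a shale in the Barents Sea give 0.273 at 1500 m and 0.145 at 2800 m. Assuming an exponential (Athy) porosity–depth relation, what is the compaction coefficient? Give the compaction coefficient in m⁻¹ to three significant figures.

0.000487 m⁻¹

Working in km (1 km = 1000 m; c in km⁻¹ = c in m⁻¹ × 1000):
Athy: n(d) = n₀ e^(−cd) ⇒ n₁/n₂ = e^{c(d₂−d₁)} ⇒ c = ln(n₁/n₂)/(d₂−d₁)
c = ln(0.273/0.145) / (2.8 − 1.5) = ln(1.883) / 1.3 = 0.6327 / 1.3 = 0.4867 km⁻¹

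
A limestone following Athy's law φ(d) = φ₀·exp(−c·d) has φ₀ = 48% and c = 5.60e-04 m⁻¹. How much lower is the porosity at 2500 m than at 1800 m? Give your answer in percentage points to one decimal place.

Working in km (1 km = 1000 m; c in km⁻¹ = c in m⁻¹ × 1000):
φ(1.8) = 0.48·e^(−0.56×1.8) = 0.1752
φ(2.5) = 0.48·e^(−0.56×2.5) = 0.1184
Δφ = 0.1752 − 0.1184 = 0.0568

5.7 percentage points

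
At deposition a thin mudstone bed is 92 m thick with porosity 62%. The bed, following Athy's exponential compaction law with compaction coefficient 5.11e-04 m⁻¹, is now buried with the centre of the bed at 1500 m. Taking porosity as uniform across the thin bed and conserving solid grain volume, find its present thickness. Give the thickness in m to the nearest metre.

49 m

Working in km (1 km = 1000 m; k in km⁻¹ = k in m⁻¹ × 1000):
Porosity at 1.5 km: n = 0.62·exp(−0.511×1.5) = 0.2881
Solid-volume conservation: h(1−n) = h₀(1−n₀) ⇒ h = h₀·(1−n₀)/(1−n)
h = 0.092 × (1 − 0.62)/(1 − 0.2881) = 0.092 × 0.5338 = 0.0491 km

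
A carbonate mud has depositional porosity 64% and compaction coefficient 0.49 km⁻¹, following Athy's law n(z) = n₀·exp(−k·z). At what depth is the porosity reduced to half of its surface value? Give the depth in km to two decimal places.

n/n₀ = 1/2 ⇒ exp(−k·z) = 1/2 ⇒ z = ln(2) / k
z = 0.6931 / 0.49 = 1.415 km

1.41 km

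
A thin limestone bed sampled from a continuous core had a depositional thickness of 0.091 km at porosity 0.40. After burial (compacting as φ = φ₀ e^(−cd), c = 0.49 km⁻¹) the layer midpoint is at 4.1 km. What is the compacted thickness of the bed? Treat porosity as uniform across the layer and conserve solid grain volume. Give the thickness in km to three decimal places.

0.058 km

Porosity at 4.1 km: φ = 0.4·exp(−0.49×4.1) = 0.0536
Solid-volume conservation: h(1−φ) = h₀(1−φ₀) ⇒ h = h₀·(1−φ₀)/(1−φ)
h = 0.091 × (1 − 0.4)/(1 − 0.0536) = 0.091 × 0.6340 = 0.0577 km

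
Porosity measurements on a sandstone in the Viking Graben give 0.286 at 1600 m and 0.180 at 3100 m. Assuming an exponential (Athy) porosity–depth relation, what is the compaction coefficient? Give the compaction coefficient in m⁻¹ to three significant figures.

Working in km (1 km = 1000 m; β in km⁻¹ = β in m⁻¹ × 1000):
Athy: n(z) = n₀ e^(−βz) ⇒ n₁/n₂ = e^{β(z₂−z₁)} ⇒ β = ln(n₁/n₂)/(z₂−z₁)
β = ln(0.286/0.18) / (3.1 − 1.6) = ln(1.589) / 1.5 = 0.4630 / 1.5 = 0.3087 km⁻¹

0.000309 m⁻¹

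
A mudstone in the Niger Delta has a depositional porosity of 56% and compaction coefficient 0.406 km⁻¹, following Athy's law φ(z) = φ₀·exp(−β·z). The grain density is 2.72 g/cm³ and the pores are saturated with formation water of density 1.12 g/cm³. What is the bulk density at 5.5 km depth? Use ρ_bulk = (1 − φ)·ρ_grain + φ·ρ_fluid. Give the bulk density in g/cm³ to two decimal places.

Porosity at depth: φ = 0.56·exp(−0.406×5.5) = 0.56×0.1072 = 0.0600
Bulk density: ρ_b = (1−φ)ρ_g + φ·ρ_f = 0.9400×2.72 + 0.0600×1.12
       = 2.557 + 0.067 = 2.624 g/cm³

2.62 g/cm³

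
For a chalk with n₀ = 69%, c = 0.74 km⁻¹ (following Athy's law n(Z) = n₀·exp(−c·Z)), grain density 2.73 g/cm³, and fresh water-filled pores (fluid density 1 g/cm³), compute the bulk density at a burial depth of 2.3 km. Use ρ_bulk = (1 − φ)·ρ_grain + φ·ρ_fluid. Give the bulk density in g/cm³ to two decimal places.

2.51 g/cm³

Porosity at depth: n = 0.69·exp(−0.74×2.3) = 0.69×0.1823 = 0.1258
Bulk density: ρ_b = (1−n)ρ_g + n·ρ_f = 0.8742×2.73 + 0.1258×1
       = 2.387 + 0.126 = 2.512 g/cm³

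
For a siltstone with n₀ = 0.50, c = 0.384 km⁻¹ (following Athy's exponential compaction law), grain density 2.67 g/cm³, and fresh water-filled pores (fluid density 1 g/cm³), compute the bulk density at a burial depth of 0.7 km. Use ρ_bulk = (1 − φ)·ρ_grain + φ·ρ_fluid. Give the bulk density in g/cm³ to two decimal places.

Porosity at depth: n = 0.5·exp(−0.384×0.7) = 0.5×0.7643 = 0.3821
Bulk density: ρ_b = (1−n)ρ_g + n·ρ_f = 0.6179×2.67 + 0.3821×1
       = 1.650 + 0.382 = 2.032 g/cm³

2.03 g/cm³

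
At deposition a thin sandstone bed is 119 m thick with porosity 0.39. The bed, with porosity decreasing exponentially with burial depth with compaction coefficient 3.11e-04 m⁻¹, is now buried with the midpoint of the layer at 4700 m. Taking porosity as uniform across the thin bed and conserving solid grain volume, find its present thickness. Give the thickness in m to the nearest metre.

Working in km (1 km = 1000 m; k in km⁻¹ = k in m⁻¹ × 1000):
Porosity at 4.7 km: φ = 0.39·exp(−0.311×4.7) = 0.0904
Solid-volume conservation: h(1−φ) = h₀(1−φ₀) ⇒ h = h₀·(1−φ₀)/(1−φ)
h = 0.119 × (1 − 0.39)/(1 − 0.0904) = 0.119 × 0.6706 = 0.0798 km

80 m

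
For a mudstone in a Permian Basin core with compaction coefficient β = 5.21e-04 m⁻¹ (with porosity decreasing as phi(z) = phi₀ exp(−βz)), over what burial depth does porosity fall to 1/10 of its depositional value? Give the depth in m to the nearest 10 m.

Working in km (1 km = 1000 m; β in km⁻¹ = β in m⁻¹ × 1000):
phi/phi₀ = 1/10 ⇒ exp(−β·z) = 1/10 ⇒ z = ln(10) / β
z = 2.3026 / 0.521 = 4.420 km

4420 m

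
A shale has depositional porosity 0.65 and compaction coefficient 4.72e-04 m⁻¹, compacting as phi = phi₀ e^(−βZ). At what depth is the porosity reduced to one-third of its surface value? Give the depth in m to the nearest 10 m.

Working in km (1 km = 1000 m; β in km⁻¹ = β in m⁻¹ × 1000):
phi/phi₀ = 1/3 ⇒ exp(−β·Z) = 1/3 ⇒ Z = ln(3) / β
Z = 1.0986 / 0.472 = 2.328 km

2330 m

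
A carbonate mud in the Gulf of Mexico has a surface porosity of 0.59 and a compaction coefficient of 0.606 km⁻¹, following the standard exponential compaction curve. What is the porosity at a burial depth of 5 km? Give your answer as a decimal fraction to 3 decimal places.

0.029

φ = φ₀·exp(−c·d) = 0.59 × exp(−0.606 × 5) = 0.59 × exp(−3.03)
  = 0.59 × 0.0483 = 0.0285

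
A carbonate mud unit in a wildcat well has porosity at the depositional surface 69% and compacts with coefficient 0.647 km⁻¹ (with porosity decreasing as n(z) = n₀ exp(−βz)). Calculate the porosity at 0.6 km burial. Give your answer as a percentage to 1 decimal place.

n = n₀·exp(−β·z) = 0.69 × exp(−0.647 × 0.6) = 0.69 × exp(−0.3882)
  = 0.69 × 0.6783 = 0.4680

46.8%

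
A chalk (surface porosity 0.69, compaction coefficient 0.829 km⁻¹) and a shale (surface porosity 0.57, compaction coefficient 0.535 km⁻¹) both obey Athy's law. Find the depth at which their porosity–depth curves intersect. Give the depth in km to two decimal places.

Set φ₀ₐ e^(−βₐZ) = φ₀ᵦ e^(−βᵦZ) ⇒ ln(φ₀ₐ/φ₀ᵦ) = (βₐ − βᵦ)·Z
Z = ln(0.69/0.57) / (0.829 − 0.535) = 0.1911 / 0.294 = 0.650 km

0.65 km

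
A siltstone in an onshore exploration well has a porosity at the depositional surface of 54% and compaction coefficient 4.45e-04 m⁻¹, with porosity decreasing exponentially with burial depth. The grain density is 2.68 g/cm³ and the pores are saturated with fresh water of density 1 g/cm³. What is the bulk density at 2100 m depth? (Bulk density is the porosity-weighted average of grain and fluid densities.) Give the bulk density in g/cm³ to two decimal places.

2.32 g/cm³

Working in km (1 km = 1000 m; c in km⁻¹ = c in m⁻¹ × 1000):
Porosity at depth: phi = 0.54·exp(−0.445×2.1) = 0.54×0.3928 = 0.2121
Bulk density: ρ_b = (1−phi)ρ_g + phi·ρ_f = 0.7879×2.68 + 0.2121×1
       = 2.112 + 0.212 = 2.324 g/cm³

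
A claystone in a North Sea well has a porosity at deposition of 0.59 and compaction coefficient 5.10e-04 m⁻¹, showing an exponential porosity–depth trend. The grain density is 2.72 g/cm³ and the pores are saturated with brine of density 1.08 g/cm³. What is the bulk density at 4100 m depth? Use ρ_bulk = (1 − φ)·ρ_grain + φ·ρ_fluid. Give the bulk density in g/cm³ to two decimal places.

2.60 g/cm³

Working in km (1 km = 1000 m; k in km⁻¹ = k in m⁻¹ × 1000):
Porosity at depth: n = 0.59·exp(−0.51×4.1) = 0.59×0.1236 = 0.0729
Bulk density: ρ_b = (1−n)ρ_g + n·ρ_f = 0.9271×2.72 + 0.0729×1.08
       = 2.522 + 0.079 = 2.600 g/cm³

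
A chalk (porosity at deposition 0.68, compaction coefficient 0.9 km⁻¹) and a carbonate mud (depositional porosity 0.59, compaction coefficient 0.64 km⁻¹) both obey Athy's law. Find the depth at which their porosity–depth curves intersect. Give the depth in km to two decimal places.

0.55 km

Set n₀ₐ e^(−cₐz) = n₀ᵦ e^(−cᵦz) ⇒ ln(n₀ₐ/n₀ᵦ) = (cₐ − cᵦ)·z
z = ln(0.68/0.59) / (0.9 − 0.64) = 0.1420 / 0.26 = 0.546 km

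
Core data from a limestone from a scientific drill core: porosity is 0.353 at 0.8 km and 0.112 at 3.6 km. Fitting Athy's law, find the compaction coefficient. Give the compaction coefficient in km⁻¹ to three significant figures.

Athy: phi(Z) = phi₀ e^(−kZ) ⇒ phi₁/phi₂ = e^{k(Z₂−Z₁)} ⇒ k = ln(phi₁/phi₂)/(Z₂−Z₁)
k = ln(0.353/0.112) / (3.6 − 0.8) = ln(3.152) / 2.8 = 1.1480 / 2.8 = 0.41 km⁻¹

0.410 km⁻¹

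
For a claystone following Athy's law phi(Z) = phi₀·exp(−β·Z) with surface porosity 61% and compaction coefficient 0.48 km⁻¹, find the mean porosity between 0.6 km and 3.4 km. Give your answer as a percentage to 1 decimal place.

⟨phi⟩ = (1/(Z₂−Z₁)) ∫ phi₀ e^(−βZ) dZ = phi₀·(e^(−β·Z₁) − e^(−β·Z₂)) / (β·(Z₂−Z₁))
e^(−0.48×0.6) = 0.7498; e^(−0.48×3.4) = 0.1955
⟨phi⟩ = 0.61 × (0.7498 − 0.1955) / (0.48 × 2.8) = 0.61 × 0.4124 = 0.2515

25.2%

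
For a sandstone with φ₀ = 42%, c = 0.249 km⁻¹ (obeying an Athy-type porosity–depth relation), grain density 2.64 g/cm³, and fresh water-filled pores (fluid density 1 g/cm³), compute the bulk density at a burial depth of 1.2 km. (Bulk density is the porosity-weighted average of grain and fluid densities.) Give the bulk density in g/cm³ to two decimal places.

2.13 g/cm³

Porosity at depth: φ = 0.42·exp(−0.249×1.2) = 0.42×0.7417 = 0.3115
Bulk density: ρ_b = (1−φ)ρ_g + φ·ρ_f = 0.6885×2.64 + 0.3115×1
       = 1.818 + 0.312 = 2.129 g/cm³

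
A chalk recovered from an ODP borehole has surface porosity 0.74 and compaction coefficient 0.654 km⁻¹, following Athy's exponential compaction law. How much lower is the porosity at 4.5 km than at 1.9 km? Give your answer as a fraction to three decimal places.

φ(1.9) = 0.74·e^(−0.654×1.9) = 0.2136
φ(4.5) = 0.74·e^(−0.654×4.5) = 0.0390
Δφ = 0.2136 − 0.0390 = 0.1746

0.175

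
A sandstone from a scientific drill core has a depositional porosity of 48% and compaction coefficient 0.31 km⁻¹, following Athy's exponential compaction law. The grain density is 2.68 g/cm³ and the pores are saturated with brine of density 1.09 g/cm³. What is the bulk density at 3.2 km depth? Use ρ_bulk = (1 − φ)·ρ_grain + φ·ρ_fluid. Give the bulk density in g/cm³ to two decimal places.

2.40 g/cm³

Porosity at depth: φ = 0.48·exp(−0.31×3.2) = 0.48×0.3708 = 0.1780
Bulk density: ρ_b = (1−φ)ρ_g + φ·ρ_f = 0.8220×2.68 + 0.1780×1.09
       = 2.203 + 0.194 = 2.397 g/cm³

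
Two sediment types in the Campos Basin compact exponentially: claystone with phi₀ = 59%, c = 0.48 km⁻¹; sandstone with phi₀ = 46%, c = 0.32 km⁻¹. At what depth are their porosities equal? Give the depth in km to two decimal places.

Set phi₀ₐ e^(−cₐd) = phi₀ᵦ e^(−cᵦd) ⇒ ln(phi₀ₐ/phi₀ᵦ) = (cₐ − cᵦ)·d
d = ln(0.59/0.46) / (0.48 − 0.32) = 0.2489 / 0.16 = 1.556 km

1.56 km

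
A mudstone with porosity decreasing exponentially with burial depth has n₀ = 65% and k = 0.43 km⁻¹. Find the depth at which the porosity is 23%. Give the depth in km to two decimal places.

2.42 km

Invert Athy's law: Z = ln(n₀/n) / k
Z = ln(0.65/0.23) / 0.43 = ln(2.826) / 0.43 = 1.0389 / 0.43 = 2.416 km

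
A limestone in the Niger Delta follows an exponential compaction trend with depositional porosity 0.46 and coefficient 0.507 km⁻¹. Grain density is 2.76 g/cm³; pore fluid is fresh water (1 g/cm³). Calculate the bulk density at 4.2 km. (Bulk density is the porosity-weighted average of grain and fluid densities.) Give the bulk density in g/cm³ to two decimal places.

Porosity at depth: n = 0.46·exp(−0.507×4.2) = 0.46×0.1189 = 0.0547
Bulk density: ρ_b = (1−n)ρ_g + n·ρ_f = 0.9453×2.76 + 0.0547×1
       = 2.609 + 0.055 = 2.664 g/cm³

2.66 g/cm³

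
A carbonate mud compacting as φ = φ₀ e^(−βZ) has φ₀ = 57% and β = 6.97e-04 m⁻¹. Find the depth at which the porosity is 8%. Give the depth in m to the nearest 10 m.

Working in km (1 km = 1000 m; β in km⁻¹ = β in m⁻¹ × 1000):
Invert Athy's law: Z = ln(φ₀/φ) / β
Z = ln(0.57/0.08) / 0.697 = ln(7.125) / 0.697 = 1.9636 / 0.697 = 2.817 km

2820 m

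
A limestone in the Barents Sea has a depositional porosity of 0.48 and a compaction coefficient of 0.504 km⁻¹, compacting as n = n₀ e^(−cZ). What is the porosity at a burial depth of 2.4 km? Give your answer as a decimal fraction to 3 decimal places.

n = n₀·exp(−c·Z) = 0.48 × exp(−0.504 × 2.4) = 0.48 × exp(−1.21)
  = 0.48 × 0.2983 = 0.1432

0.143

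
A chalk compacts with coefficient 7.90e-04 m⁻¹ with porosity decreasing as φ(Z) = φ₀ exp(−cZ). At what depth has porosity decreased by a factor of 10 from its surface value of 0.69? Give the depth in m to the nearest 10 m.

2910 m

Working in km (1 km = 1000 m; c in km⁻¹ = c in m⁻¹ × 1000):
φ/φ₀ = 1/10 ⇒ exp(−c·Z) = 1/10 ⇒ Z = ln(10) / c
Z = 2.3026 / 0.79 = 2.915 km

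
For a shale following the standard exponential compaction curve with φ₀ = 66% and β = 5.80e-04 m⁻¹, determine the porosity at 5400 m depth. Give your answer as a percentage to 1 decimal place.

2.9%

Working in km (1 km = 1000 m; β in km⁻¹ = β in m⁻¹ × 1000):
φ = φ₀·exp(−β·z) = 0.66 × exp(−0.58 × 5.4) = 0.66 × exp(−3.132)
  = 0.66 × 0.0436 = 0.0288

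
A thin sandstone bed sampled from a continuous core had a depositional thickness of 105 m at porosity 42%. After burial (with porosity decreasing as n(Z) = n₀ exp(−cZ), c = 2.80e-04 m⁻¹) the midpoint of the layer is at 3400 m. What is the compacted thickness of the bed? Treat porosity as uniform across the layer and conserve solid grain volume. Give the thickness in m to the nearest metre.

73 m

Working in km (1 km = 1000 m; c in km⁻¹ = c in m⁻¹ × 1000):
Porosity at 3.4 km: n = 0.42·exp(−0.28×3.4) = 0.1621
Solid-volume conservation: h(1−n) = h₀(1−n₀) ⇒ h = h₀·(1−n₀)/(1−n)
h = 0.105 × (1 − 0.42)/(1 − 0.1621) = 0.105 × 0.6922 = 0.0727 km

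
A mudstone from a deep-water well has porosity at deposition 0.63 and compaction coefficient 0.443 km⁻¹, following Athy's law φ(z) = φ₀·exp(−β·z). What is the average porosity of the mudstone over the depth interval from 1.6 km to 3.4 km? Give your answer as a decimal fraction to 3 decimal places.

⟨φ⟩ = (1/(z₂−z₁)) ∫ φ₀ e^(−βz) dz = φ₀·(e^(−β·z₁) − e^(−β·z₂)) / (β·(z₂−z₁))
e^(−0.443×1.6) = 0.4922; e^(−0.443×3.4) = 0.2218
⟨φ⟩ = 0.63 × (0.4922 − 0.2218) / (0.443 × 1.8) = 0.63 × 0.3392 = 0.2137

0.214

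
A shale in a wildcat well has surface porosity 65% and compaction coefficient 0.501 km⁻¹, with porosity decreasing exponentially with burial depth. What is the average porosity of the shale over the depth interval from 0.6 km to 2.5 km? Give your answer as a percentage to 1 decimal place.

⟨phi⟩ = (1/(Z₂−Z₁)) ∫ phi₀ e^(−βZ) dZ = phi₀·(e^(−β·Z₁) − e^(−β·Z₂)) / (β·(Z₂−Z₁))
e^(−0.501×0.6) = 0.7404; e^(−0.501×2.5) = 0.2858
⟨phi⟩ = 0.65 × (0.7404 − 0.2858) / (0.501 × 1.9) = 0.65 × 0.4776 = 0.3104

31.0%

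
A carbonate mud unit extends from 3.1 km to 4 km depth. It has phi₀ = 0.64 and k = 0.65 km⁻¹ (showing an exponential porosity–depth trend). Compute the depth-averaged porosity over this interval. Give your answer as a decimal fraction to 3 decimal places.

0.065

⟨phi⟩ = (1/(d₂−d₁)) ∫ phi₀ e^(−kd) dd = phi₀·(e^(−k·d₁) − e^(−k·d₂)) / (k·(d₂−d₁))
e^(−0.65×3.1) = 0.1333; e^(−0.65×4) = 0.0743
⟨phi⟩ = 0.64 × (0.1333 − 0.0743) / (0.65 × 0.9) = 0.64 × 0.1009 = 0.0646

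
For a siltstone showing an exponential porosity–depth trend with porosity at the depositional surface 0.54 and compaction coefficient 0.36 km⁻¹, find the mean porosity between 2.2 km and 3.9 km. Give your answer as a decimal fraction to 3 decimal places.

⟨n⟩ = (1/(d₂−d₁)) ∫ n₀ e^(−βd) dd = n₀·(e^(−β·d₁) − e^(−β·d₂)) / (β·(d₂−d₁))
e^(−0.36×2.2) = 0.4529; e^(−0.36×3.9) = 0.2456
⟨n⟩ = 0.54 × (0.4529 − 0.2456) / (0.36 × 1.7) = 0.54 × 0.3388 = 0.1829

0.183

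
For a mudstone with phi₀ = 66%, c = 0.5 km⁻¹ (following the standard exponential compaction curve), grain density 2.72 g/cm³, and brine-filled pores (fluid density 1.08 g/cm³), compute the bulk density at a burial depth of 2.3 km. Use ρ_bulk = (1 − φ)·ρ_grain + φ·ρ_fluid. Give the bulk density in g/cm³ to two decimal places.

2.38 g/cm³

Porosity at depth: phi = 0.66·exp(−0.5×2.3) = 0.66×0.3166 = 0.2090
Bulk density: ρ_b = (1−phi)ρ_g + phi·ρ_f = 0.7910×2.72 + 0.2090×1.08
       = 2.152 + 0.226 = 2.377 g/cm³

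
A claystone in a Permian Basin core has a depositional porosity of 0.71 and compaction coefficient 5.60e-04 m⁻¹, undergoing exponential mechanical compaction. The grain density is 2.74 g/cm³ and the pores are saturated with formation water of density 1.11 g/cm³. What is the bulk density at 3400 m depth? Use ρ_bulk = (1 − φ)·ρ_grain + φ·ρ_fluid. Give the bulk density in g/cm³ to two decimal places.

2.57 g/cm³

Working in km (1 km = 1000 m; k in km⁻¹ = k in m⁻¹ × 1000):
Porosity at depth: phi = 0.71·exp(−0.56×3.4) = 0.71×0.1490 = 0.1058
Bulk density: ρ_b = (1−phi)ρ_g + phi·ρ_f = 0.8942×2.74 + 0.1058×1.11
       = 2.450 + 0.117 = 2.568 g/cm³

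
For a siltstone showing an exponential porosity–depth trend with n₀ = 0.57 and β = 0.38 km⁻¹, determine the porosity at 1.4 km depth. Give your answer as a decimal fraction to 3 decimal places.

n = n₀·exp(−β·Z) = 0.57 × exp(−0.38 × 1.4) = 0.57 × exp(−0.532)
  = 0.57 × 0.5874 = 0.3348

0.335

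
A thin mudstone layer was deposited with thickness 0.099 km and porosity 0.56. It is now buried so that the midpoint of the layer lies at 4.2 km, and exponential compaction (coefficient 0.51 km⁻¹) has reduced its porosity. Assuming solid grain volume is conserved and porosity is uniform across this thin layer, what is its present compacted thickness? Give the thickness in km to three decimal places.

0.047 km

Porosity at 4.2 km: phi = 0.56·exp(−0.51×4.2) = 0.0658
Solid-volume conservation: h(1−phi) = h₀(1−phi₀) ⇒ h = h₀·(1−phi₀)/(1−phi)
h = 0.099 × (1 − 0.56)/(1 − 0.0658) = 0.099 × 0.4710 = 0.0466 km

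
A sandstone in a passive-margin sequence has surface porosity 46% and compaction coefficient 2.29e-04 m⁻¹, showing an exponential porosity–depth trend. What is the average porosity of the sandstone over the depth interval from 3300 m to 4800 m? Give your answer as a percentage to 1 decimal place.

18.3%

Working in km (1 km = 1000 m; c in km⁻¹ = c in m⁻¹ × 1000):
⟨n⟩ = (1/(z₂−z₁)) ∫ n₀ e^(−cz) dz = n₀·(e^(−c·z₁) − e^(−c·z₂)) / (c·(z₂−z₁))
e^(−0.229×3.3) = 0.4697; e^(−0.229×4.8) = 0.3331
⟨n⟩ = 0.46 × (0.4697 − 0.3331) / (0.229 × 1.5) = 0.46 × 0.3975 = 0.1829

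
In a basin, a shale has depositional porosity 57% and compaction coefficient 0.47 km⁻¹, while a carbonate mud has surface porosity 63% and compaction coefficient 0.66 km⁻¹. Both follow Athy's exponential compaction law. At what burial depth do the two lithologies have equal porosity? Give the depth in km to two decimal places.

0.53 km

Set phi₀ₐ e^(−cₐz) = phi₀ᵦ e^(−cᵦz) ⇒ ln(phi₀ₐ/phi₀ᵦ) = (cₐ − cᵦ)·z
z = ln(0.57/0.63) / (0.47 − 0.66) = -0.1001 / -0.19 = 0.527 km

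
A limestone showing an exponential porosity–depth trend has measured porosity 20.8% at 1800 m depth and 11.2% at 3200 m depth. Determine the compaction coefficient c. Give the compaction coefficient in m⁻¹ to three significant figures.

0.000442 m⁻¹

Working in km (1 km = 1000 m; c in km⁻¹ = c in m⁻¹ × 1000):
Athy: n(d) = n₀ e^(−cd) ⇒ n₁/n₂ = e^{c(d₂−d₁)} ⇒ c = ln(n₁/n₂)/(d₂−d₁)
c = ln(0.208/0.112) / (3.2 − 1.8) = ln(1.857) / 1.4 = 0.6190 / 1.4 = 0.4422 km⁻¹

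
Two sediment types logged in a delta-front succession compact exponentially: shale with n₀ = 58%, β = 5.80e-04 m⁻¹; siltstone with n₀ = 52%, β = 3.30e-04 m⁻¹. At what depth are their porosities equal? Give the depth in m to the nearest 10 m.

Working in km (1 km = 1000 m; β in km⁻¹ = β in m⁻¹ × 1000):
Set n₀ₐ e^(−βₐd) = n₀ᵦ e^(−βᵦd) ⇒ ln(n₀ₐ/n₀ᵦ) = (βₐ − βᵦ)·d
d = ln(0.58/0.52) / (0.58 − 0.33) = 0.1092 / 0.25 = 0.437 km

440 m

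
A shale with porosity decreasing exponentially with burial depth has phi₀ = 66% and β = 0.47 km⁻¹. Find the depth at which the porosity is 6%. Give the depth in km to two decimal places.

Invert Athy's law: Z = ln(phi₀/phi) / β
Z = ln(0.66/0.06) / 0.47 = ln(11) / 0.47 = 2.3979 / 0.47 = 5.102 km

5.10 km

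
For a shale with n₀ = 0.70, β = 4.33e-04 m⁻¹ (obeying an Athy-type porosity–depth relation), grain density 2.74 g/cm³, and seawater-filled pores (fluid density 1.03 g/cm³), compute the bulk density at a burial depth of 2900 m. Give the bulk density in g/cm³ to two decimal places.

Working in km (1 km = 1000 m; β in km⁻¹ = β in m⁻¹ × 1000):
Porosity at depth: n = 0.7·exp(−0.433×2.9) = 0.7×0.2849 = 0.1994
Bulk density: ρ_b = (1−n)ρ_g + n·ρ_f = 0.8006×2.74 + 0.1994×1.03
       = 2.194 + 0.205 = 2.399 g/cm³

2.40 g/cm³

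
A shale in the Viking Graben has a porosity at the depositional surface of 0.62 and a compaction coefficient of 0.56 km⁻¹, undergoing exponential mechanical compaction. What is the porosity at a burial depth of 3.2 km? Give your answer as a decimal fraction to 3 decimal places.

0.103

phi = phi₀·exp(−c·d) = 0.62 × exp(−0.56 × 3.2) = 0.62 × exp(−1.792)
  = 0.62 × 0.1666 = 0.1033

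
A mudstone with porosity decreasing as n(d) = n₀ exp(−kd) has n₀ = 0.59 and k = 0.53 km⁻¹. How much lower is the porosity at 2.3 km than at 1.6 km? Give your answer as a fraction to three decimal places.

n(1.6) = 0.59·e^(−0.53×1.6) = 0.2527
n(2.3) = 0.59·e^(−0.53×2.3) = 0.1744
Δn = 0.2527 − 0.1744 = 0.0783

0.078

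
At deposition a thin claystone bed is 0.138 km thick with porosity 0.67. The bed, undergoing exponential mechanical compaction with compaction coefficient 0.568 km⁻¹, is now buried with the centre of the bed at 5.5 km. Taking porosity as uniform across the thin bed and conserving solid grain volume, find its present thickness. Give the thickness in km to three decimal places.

0.047 km

Porosity at 5.5 km: φ = 0.67·exp(−0.568×5.5) = 0.0295
Solid-volume conservation: h(1−φ) = h₀(1−φ₀) ⇒ h = h₀·(1−φ₀)/(1−φ)
h = 0.138 × (1 − 0.67)/(1 − 0.0295) = 0.138 × 0.3400 = 0.0469 km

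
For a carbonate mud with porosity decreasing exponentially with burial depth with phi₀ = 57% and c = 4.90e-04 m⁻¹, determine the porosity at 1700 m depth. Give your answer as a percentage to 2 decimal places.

Working in km (1 km = 1000 m; c in km⁻¹ = c in m⁻¹ × 1000):
phi = phi₀·exp(−c·d) = 0.57 × exp(−0.49 × 1.7) = 0.57 × exp(−0.833)
  = 0.57 × 0.4347 = 0.2478

24.78%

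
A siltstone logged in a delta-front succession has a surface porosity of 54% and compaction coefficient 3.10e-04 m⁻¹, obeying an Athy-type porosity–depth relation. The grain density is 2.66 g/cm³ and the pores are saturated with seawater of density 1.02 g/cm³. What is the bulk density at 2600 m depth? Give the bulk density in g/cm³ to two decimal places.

2.26 g/cm³

Working in km (1 km = 1000 m; c in km⁻¹ = c in m⁻¹ × 1000):
Porosity at depth: φ = 0.54·exp(−0.31×2.6) = 0.54×0.4466 = 0.2412
Bulk density: ρ_b = (1−φ)ρ_g + φ·ρ_f = 0.7588×2.66 + 0.2412×1.02
       = 2.018 + 0.246 = 2.264 g/cm³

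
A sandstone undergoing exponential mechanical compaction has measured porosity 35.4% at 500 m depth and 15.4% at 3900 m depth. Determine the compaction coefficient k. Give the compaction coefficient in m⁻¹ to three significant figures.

0.000245 m⁻¹

Working in km (1 km = 1000 m; k in km⁻¹ = k in m⁻¹ × 1000):
Athy: n(Z) = n₀ e^(−kZ) ⇒ n₁/n₂ = e^{k(Z₂−Z₁)} ⇒ k = ln(n₁/n₂)/(Z₂−Z₁)
k = ln(0.354/0.154) / (3.9 − 0.5) = ln(2.299) / 3.4 = 0.8323 / 3.4 = 0.2448 km⁻¹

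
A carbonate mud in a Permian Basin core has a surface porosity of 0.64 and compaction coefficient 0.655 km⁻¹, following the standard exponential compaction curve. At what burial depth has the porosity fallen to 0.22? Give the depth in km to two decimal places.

Invert Athy's law: z = ln(φ₀/φ) / k
z = ln(0.64/0.22) / 0.655 = ln(2.909) / 0.655 = 1.0678 / 0.655 = 1.630 km

1.63 km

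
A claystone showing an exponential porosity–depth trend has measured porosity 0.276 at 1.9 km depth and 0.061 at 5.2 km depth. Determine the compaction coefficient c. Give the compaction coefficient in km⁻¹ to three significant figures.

Athy: phi(Z) = phi₀ e^(−cZ) ⇒ phi₁/phi₂ = e^{c(Z₂−Z₁)} ⇒ c = ln(phi₁/phi₂)/(Z₂−Z₁)
c = ln(0.276/0.061) / (5.2 − 1.9) = ln(4.525) / 3.3 = 1.5095 / 3.3 = 0.4574 km⁻¹

0.457 km⁻¹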